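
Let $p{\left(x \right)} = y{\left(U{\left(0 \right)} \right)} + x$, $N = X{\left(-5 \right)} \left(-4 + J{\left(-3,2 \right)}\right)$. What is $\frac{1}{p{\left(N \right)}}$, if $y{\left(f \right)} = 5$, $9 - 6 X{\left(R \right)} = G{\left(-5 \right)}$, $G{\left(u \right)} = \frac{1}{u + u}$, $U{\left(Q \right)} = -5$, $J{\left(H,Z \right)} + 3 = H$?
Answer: $- \frac{6}{61} \approx -0.098361$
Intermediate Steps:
$J{\left(H,Z \right)} = -3 + H$
$G{\left(u \right)} = \frac{1}{2 u}$
$X{\left(R \right)} = \frac{91}{60}$ ($X{\left(R \right)} = \frac{3}{2} - \frac{\frac{1}{2} \frac{1}{-5}}{6} = \frac{3}{2} - \frac{\frac{1}{2} \left(- \frac{1}{5}\right)}{6} = \frac{3}{2} - - \frac{1}{60} = \frac{3}{2} + \frac{1}{60} = \frac{91}{60}$)
$N = - \frac{91}{6}$ ($N = \frac{91 \left(-4 - 6\right)}{60} = \frac{91}{60} \left(-10\right) = - \frac{91}{6} \approx -15.167$)
$p{\left(x \right)} = 5 + x$
$\frac{1}{p{\left(N \right)}} = \frac{1}{5 - \frac{91}{6}} = \frac{1}{- \frac{61}{6}} = - \frac{6}{61}$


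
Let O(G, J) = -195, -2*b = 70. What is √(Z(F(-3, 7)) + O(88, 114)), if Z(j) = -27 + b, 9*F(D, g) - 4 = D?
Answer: I*√257 ≈ 16.031*I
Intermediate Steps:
b = -35 (b = -½*70 = -35)
F(D, g) = 4/9 + D/9
Z(j) = -62 (Z(j) = -27 - 35 = -62)
√(Z(F(-3, 7)) + O(88, 114)) = √(-62 - 195) = √(-257) = I*√257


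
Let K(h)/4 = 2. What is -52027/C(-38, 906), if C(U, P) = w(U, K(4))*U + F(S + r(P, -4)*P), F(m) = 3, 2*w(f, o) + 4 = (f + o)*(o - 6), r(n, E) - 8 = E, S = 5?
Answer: -52027/1219 ≈ -42.680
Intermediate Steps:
r(n, E) = 8 + E
K(h) = 8 (K(h) = 4*2 = 8)
w(f, o) = -2 + (-6 + o)*(f + o)/2 (w(f, o) = -2 + ((f + o)*(o - 6))/2 = -2 + ((f + o)*(-6 + o))/2 = -2 + ((-6 + o)*(f + o))/2 = -2 + (-6 + o)*(f + o)/2)
C(U, P) = 3 + U*(6 + U) (C(U, P) = (-2 + (½)*8² - 3*U - 3*8 + (½)*U*8)*U + 3 = (-2 + (½)*64 - 3*U - 24 + 4*U)*U + 3 = (-2 + 32 - 3*U - 24 + 4*U)*U + 3 = (6 + U)*U + 3 = U*(6 + U) + 3 = 3 + U*(6 + U))
-52027/C(-38, 906) = -52027/(3 - 38*(6 - 38)) = -52027/(3 - 38*(-32)) = -52027/(3 + 1216) = -52027/1219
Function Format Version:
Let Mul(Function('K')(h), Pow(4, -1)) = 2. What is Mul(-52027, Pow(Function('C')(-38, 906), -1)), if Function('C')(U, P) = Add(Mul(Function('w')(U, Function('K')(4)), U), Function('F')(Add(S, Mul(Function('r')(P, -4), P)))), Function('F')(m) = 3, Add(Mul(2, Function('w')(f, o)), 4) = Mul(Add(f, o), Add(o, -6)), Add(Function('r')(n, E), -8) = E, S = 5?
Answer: Rational(-52027, 1219) ≈ -42.680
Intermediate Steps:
Function('r')(n, E) = Add(8, E)
Function('K')(h) = 8 (Function('K')(h) = Mul(4, 2) = 8)
Function('w')(f, o) = Add(-2, Mul(Rational(1, 2), Add(-6, o), Add(f, o))) (Function('w')(f, o) = Add(-2, Mul(Rational(1, 2), Mul(Add(f, o), Add(o, -6)))) = Add(-2, Mul(Rational(1, 2), Mul(Add(f, o), Add(-6, o)))) = Add(-2, Mul(Rational(1, 2), Mul(Add(-6, o), Add(f, o)))) = Add(-2, Mul(Rational(1, 2), Add(-6, o), Add(f, o))))
Function('C')(U, P) = Add(3, Mul(U, Add(6, U))) (Function('C')(U, P) = Add(Mul(Add(-2, Mul(Rational(1, 2), Pow(8, 2)), Mul(-3, U), Mul(-3, 8), Mul(Rational(1, 2), U, 8)), U), 3) = Add(Mul(Add(-2, Mul(Rational(1, 2), 64), Mul(-3, U), -24, Mul(4, U)), U), 3) = Add(Mul(Add(-2, 32, Mul(-3, U), -24, Mul(4, U)), U), 3) = Add(Mul(Add(6, U), U), 3) = Add(Mul(U, Add(6, U)), 3) = Add(3, Mul(U, Add(6, U))))
Mul(-52027, Pow(Function('C')(-38, 906), -1)) = Mul(-52027, Pow(Add(3, Mul(-38, Add(6, -38))), -1)) = Mul(-52027, Pow(Add(3, Mul(-38, -32)), -1)) = Mul(-52027, Pow(Add(3, 1216), -1)) = Mul(-52027, Pow(1219, -1)) = Mul(-52027, Rational(1, 1219)) = Rational(-52027, 1219)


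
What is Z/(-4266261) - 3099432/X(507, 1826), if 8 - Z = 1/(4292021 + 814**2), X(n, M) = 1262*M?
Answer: -16378730472783500051/12177486205568846811 ≈ -1.3450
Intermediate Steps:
Z = 39636935/4954617 (Z = 8 - 1/(4292021 + 814**2) = 8 - 1/(4292021 + 662596) = 8 - 1/4954617 = 39636935/4954617 ≈ 8.0000)
Z/(-4266261) - 3099432/X(507, 1826) = (39636935/4954617)/(-4266261) - 3099432/(1262*1826) = (39636935/4954617)*(-1/4266261) - 3099432/2304412 = -39636935/21137689277037 - 3099432*1/2304412 = -39636935/21137689277037 - 774858/576103 = -16378730472783500051/12177486205568846811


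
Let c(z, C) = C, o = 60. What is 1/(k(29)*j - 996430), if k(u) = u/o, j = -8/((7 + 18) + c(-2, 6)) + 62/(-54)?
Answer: -50220/50040748733 ≈ -1.0036e-6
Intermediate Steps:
j = -1177/837 (j = -8/((7 + 18) + 6) + 62/(-54) = -8/(25 + 6) + 62*(-1/54) = -8/31 - 31/27 = -1177/837 ≈ -1.4062)
k(u) = u/60
1/(k(29)*j - 996430) = 1/(((1/60)*29)*(-1177/837) - 996430) = 1/((29/60)*(-1177/837) - 996430) = 1/(-34133/50220 - 996430) = 1/(-50040748733/50220) = -50220/50040748733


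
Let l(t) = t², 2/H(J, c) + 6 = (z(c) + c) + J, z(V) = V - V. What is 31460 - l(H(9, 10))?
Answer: 5316736/169 ≈ 31460.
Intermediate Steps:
z(V) = 0
H(J, c) = 2/(-6 + J + c) (H(J, c) = 2/(-6 + ((0 + c) + J)) = 2/(-6 + (c + J)) = 2/(-6 + (J + c)) = 2/(-6 + J + c))
31460 - l(H(9, 10)) = 31460 - (2/(-6 + 9 + 10))² = 31460 - (2/13)² = 31460 - 1*4/169 = 31460 - 4/169 = 5316736/169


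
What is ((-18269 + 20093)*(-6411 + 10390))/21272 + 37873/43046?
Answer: 39152552059/114459314 ≈ 342.07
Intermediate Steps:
((-18269 + 20093)*(-6411 + 10390))/21272 + 37873/43046 = (1824*3979)*(1/21272) + 37873*(1/43046) = 7257696*(1/21272) + 37873/43046 = 907212/2659 + 37873/43046 = 39152552059/114459314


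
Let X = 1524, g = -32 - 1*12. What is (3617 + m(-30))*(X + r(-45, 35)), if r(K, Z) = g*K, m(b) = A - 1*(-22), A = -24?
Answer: 12666960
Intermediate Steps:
g = -44 (g = -32 - 12 = -44)
m(b) = -2 (m(b) = -24 - 1*(-22) = -24 + 22 = -2)
r(K, Z) = -44*K
(3617 + m(-30))*(X + r(-45, 35)) = (3617 - 2)*(1524 - 44*(-45)) = 3615*(1524 + 1980) = 3615*3504 = 12666960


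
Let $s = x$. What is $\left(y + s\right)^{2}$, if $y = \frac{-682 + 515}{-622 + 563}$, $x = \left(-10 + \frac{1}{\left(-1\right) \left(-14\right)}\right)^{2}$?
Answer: $\frac{1375157274241}{133726096} \approx 10283.0$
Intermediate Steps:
$x = \frac{19321}{196}$ ($x = \left(-10 + \frac{1}{14}\right)^{2} = \left(- \frac{139}{14}\right)^{2} = \frac{19321}{196} \approx 98.577$)
$y = \frac{167}{59}$ ($y = - \frac{167}{-59} = \left(-167\right) \left(- \frac{1}{59}\right) = \frac{167}{59} \approx 2.8305$)
$s = \frac{19321}{196} \approx 98.577$
$\left(y + s\right)^{2} = \left(\frac{167}{59} + \frac{19321}{196}\right)^{2} = \left(\frac{1172671}{11564}\right)^{2} = \frac{1375157274241}{133726096}$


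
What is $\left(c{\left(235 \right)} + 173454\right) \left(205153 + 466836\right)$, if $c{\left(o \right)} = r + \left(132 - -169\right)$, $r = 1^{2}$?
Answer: $116762120684$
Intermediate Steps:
$r = 1$
$c{\left(o \right)} = 302$ ($c{\left(o \right)} = 1 + \left(132 - -169\right) = 1 + \left(132 + 169\right) = 1 + 301 = 302$)
$\left(c{\left(235 \right)} + 173454\right) \left(205153 + 466836\right) = \left(302 + 173454\right) \left(205153 + 466836\right) = 173756 \cdot 671989 = 116762120684$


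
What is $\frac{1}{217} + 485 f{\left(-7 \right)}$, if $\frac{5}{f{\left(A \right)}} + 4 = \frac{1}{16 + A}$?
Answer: $- \frac{135314}{217} \approx -623.57$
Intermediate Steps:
$f{\left(A \right)} = \frac{5}{-4 + \frac{1}{16 + A}}$
$\frac{1}{217} + 485 f{\left(-7 \right)} = \frac{1}{217} + 485 \frac{5 \left(-16 - -7\right)}{63 + 4 \left(-7\right)} = \frac{1}{217} + 485 \frac{5 \left(-16 + 7\right)}{63 - 28} = \frac{1}{217} + 485 \cdot 5 \cdot \frac{1}{35} \left(-9\right) = \frac{1}{217} + 485 \left(- \frac{9}{7}\right) = \frac{1}{217} - \frac{4365}{7} = - \frac{135314}{217}$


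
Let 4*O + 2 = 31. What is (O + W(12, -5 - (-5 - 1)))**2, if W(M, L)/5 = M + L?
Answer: 83521/16 ≈ 5220.1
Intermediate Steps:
O = 29/4 (O = -1/2 + (1/4)*31 = -1/2 + 31/4 = 29/4 ≈ 7.2500)
W(M, L) = 5*L + 5*M (W(M, L) = 5*(M + L) = 5*(L + M) = 5*L + 5*M)
(O + W(12, -5 - (-5 - 1)))**2 = (29/4 + (5*(-5 - (-5 - 1)) + 5*12))**2 = (29/4 + (5*(-5 - 1*(-6)) + 60))**2 = (29/4 + (5*(-5 + 6) + 60))**2 = (29/4 + (5*1 + 60))**2 = (29/4 + (5 + 60))**2 = (29/4 + 65)**2 = (289/4)**2 = 83521/16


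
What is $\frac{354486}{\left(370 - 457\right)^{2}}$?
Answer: $\frac{118162}{2523} \approx 46.834$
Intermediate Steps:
$\frac{354486}{\left(370 - 457\right)^{2}} = \frac{354486}{\left(-87\right)^{2}} = \frac{354486}{7569} = 354486 \cdot \frac{1}{7569} = \frac{118162}{2523}$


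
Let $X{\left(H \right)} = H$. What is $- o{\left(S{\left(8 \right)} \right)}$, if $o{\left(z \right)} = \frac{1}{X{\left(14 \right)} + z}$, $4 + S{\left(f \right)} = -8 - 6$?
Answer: $\frac{1}{4} \approx 0.25$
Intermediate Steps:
$S{\left(f \right)} = -18$ ($S{\left(f \right)} = -4 - 14 = -18$)
$o{\left(z \right)} = \frac{1}{14 + z}$
$- o{\left(S{\left(8 \right)} \right)} = - \frac{1}{14 - 18} = - \frac{1}{-4} = \left(-1\right) \left(- \frac{1}{4}\right) = \frac{1}{4}$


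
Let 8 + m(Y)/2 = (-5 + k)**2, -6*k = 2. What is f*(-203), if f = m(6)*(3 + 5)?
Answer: -597632/9 ≈ -66404.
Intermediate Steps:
k = -1/3 (k = -1/6*2 = -1/3 ≈ -0.33333)
m(Y) = 368/9 (m(Y) = -16 + 2*(-5 - 1/3)**2 = -16 + 2*(-16/3)**2 = -16 + 2*(256/9) = -16 + 512/9 = 368/9)
f = 2944/9 (f = 368*(3 + 5)/9 = (368/9)*8 = 2944/9 ≈ 327.11)
f*(-203) = (2944/9)*(-203) = -597632/9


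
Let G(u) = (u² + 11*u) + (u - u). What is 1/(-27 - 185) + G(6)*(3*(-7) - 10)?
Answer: -670345/212 ≈ -3162.0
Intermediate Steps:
G(u) = u² + 11*u (G(u) = (u² + 11*u) + 0 = u² + 11*u)
1/(-27 - 185) + G(6)*(3*(-7) - 10) = 1/(-27 - 185) + (6*(11 + 6))*(3*(-7) - 10) = 1/(-212) + (6*17)*(-21 - 10) = -1/212 + 102*(-31) = -1/212 - 3162 = -670345/212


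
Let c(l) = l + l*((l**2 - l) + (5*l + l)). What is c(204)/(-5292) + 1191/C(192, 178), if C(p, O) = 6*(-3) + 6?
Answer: -439199/252 ≈ -1742.9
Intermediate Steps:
C(p, O) = -12 (C(p, O) = -18 + 6 = -12)
c(l) = l + l*(l**2 + 5*l) (c(l) = l + l*((l**2 - l) + 6*l) = l + l*(l**2 + 5*l))
c(204)/(-5292) + 1191/C(192, 178) = (204*(1 + 204**2 + 5*204))/(-5292) + 1191/(-12) = (204*(1 + 41616 + 1020))*(-1/5292) + 1191*(-1/12) = (204*42637)*(-1/5292) - 397/4 = 8697948*(-1/5292) - 397/4 = -103547/63 - 397/4 = -439199/252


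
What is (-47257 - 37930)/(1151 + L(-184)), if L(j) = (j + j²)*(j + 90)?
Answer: 85187/3164017 ≈ 0.026924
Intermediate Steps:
L(j) = (90 + j)*(j + j²) (L(j) = (j + j²)*(90 + j) = (90 + j)*(j + j²))
(-47257 - 37930)/(1151 + L(-184)) = (-47257 - 37930)/(1151 - 184*(90 + (-184)² + 91*(-184))) = -85187/(1151 - 184*(90 + 33856 - 16744)) = -85187/(1151 - 184*17202) = -85187/(1151 - 3165168) = -85187/(-3164017) = -85187*(-1/3164017) = 85187/3164017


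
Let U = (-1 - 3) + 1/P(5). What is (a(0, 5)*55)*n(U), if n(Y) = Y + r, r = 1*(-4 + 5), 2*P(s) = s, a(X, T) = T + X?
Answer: -715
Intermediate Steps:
P(s) = s/2
r = 1 (r = 1*1 = 1)
U = -18/5 (U = (-1 - 3) + 1/((½)*5) = -4 + 1/(5/2) = -4 + ⅖ = -18/5 ≈ -3.6000)
n(Y) = 1 + Y (n(Y) = Y + 1 = 1 + Y)
(a(0, 5)*55)*n(U) = ((5 + 0)*55)*(1 - 18/5) = (5*55)*(-13/5) = 275*(-13/5) = -715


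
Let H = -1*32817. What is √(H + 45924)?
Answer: √13107 ≈ 114.49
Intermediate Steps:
H = -32817
√(H + 45924) = √(-32817 + 45924) = √13107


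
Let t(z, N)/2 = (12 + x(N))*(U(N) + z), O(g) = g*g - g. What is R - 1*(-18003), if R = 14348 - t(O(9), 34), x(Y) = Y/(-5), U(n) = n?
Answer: 156243/5 ≈ 31249.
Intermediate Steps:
x(Y) = -Y/5 (x(Y) = Y*(-⅕) = -Y/5)
O(g) = g² - g
t(z, N) = 2*(12 - N/5)*(N + z) (t(z, N) = 2*((12 - N/5)*(N + z)) = 2*(12 - N/5)*(N + z))
R = 66228/5 (R = 14348 - (24*34 + 24*(9*(-1 + 9)) - ⅖*34² - ⅖*34*9*(-1 + 9)) = 14348 - (816 + 24*(9*8) - ⅖*1156 - ⅖*34*9*8) = 14348 - (816 + 24*72 - 2312/5 - ⅖*34*72) = 14348 - (816 + 1728 - 2312/5 - 4896/5) = 14348 - 1*5512/5 = 14348 - 5512/5 = 66228/5 ≈ 13246.)
R - 1*(-18003) = 66228/5 - 1*(-18003) = 66228/5 + 18003 = 156243/5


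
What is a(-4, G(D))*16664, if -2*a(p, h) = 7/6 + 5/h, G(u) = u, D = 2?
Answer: -91652/3 ≈ -30551.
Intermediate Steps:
a(p, h) = -7/12 - 5/(2*h) (a(p, h) = -(7/6 + 5/h)/2 = -7/12 - 5/(2*h))
a(-4, G(D))*16664 = ((1/12)*(-30 - 7*2)/2)*16664 = ((1/12)*(½)*(-30 - 14))*16664 = ((1/12)*(½)*(-44))*16664 = -11/6*16664 = -91652/3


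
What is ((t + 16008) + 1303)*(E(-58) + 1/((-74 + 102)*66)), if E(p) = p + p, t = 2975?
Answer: -103539261/44 ≈ -2.3532e+6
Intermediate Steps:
E(p) = 2*p
((t + 16008) + 1303)*(E(-58) + 1/((-74 + 102)*66)) = ((2975 + 16008) + 1303)*(2*(-58) + 1/((-74 + 102)*66)) = (18983 + 1303)*(-116 + 1/(28*66)) = 20286*(-116 + 1/1848) = 20286*(-214367/1848) = -103539261/44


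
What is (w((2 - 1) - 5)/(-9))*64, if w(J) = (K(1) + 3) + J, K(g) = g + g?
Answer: -64/9 ≈ -7.1111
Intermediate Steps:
K(g) = 2*g
w(J) = 5 + J (w(J) = (2*1 + 3) + J = (2 + 3) + J = 5 + J)
(w((2 - 1) - 5)/(-9))*64 = ((5 + ((2 - 1) - 5))/(-9))*64 = ((5 + (1 - 5))*(-1/9))*64 = ((5 - 4)*(-1/9))*64 = (1*(-1/9))*64 = -1/9*64 = -64/9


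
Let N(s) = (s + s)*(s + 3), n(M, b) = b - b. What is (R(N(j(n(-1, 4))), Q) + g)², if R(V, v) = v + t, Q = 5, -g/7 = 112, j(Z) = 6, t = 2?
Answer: 603729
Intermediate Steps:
n(M, b) = 0
g = -784 (g = -7*112 = -784)
N(s) = 2*s*(3 + s) (N(s) = (2*s)*(3 + s) = 2*s*(3 + s))
R(V, v) = 2 + v (R(V, v) = v + 2 = 2 + v)
(R(N(j(n(-1, 4))), Q) + g)² = ((2 + 5) - 784)² = (7 - 784)² = (-777)² = 603729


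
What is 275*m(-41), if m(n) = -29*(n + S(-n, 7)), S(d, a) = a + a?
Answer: 215325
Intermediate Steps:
S(d, a) = 2*a
m(n) = -406 - 29*n (m(n) = -29*(n + 2*7) = -29*(n + 14) = -29*(14 + n) = -406 - 29*n)
275*m(-41) = 275*(-406 - 29*(-41)) = 275*(-406 + 1189) = 275*783 = 215325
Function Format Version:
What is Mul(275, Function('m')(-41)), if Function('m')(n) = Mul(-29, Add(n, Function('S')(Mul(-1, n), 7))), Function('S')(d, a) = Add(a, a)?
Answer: 215325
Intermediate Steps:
Function('S')(d, a) = Mul(2, a)
Function('m')(n) = Add(-406, Mul(-29, n)) (Function('m')(n) = Mul(-29, Add(n, Mul(2, 7))) = Mul(-29, Add(n, 14)) = Mul(-29, Add(14, n)) = Add(-406, Mul(-29, n)))
Mul(275, Function('m')(-41)) = Mul(275, Add(-406, Mul(-29, -41))) = Mul(275, Add(-406, 1189)) = Mul(275, 783) = 215325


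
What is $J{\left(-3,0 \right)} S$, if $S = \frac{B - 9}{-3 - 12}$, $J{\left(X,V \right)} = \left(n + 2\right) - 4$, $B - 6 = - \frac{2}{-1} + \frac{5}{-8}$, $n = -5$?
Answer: $- \frac{91}{120} \approx -0.75833$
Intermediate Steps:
$B = \frac{59}{8}$ ($B = 6 + \left(- \frac{2}{-1} + \frac{5}{-8}\right) = 6 + \left(\left(-2\right) \left(-1\right) + 5 \left(- \frac{1}{8}\right)\right) = 6 + \left(2 - \frac{5}{8}\right) = 6 + \frac{11}{8} = \frac{59}{8} \approx 7.375$)
$J{\left(X,V \right)} = -7$ ($J{\left(X,V \right)} = \left(-5 + 2\right) - 4 = -3 - 4 = -7$)
$S = \frac{13}{120}$ ($S = \frac{\frac{59}{8} - 9}{-3 - 12} = - \frac{13}{8 \left(-15\right)} = \left(- \frac{13}{8}\right) \left(- \frac{1}{15}\right) = \frac{13}{120} \approx 0.10833$)
$J{\left(-3,0 \right)} S = \left(-7\right) \frac{13}{120} = - \frac{91}{120}$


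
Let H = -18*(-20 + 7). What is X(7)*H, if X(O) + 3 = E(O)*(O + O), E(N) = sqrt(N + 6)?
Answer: -702 + 3276*sqrt(13) ≈ 11110.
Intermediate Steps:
H = 234 (H = -18*(-13) = 234)
E(N) = sqrt(6 + N)
X(O) = -3 + 2*O*sqrt(6 + O) (X(O) = -3 + sqrt(6 + O)*(O + O) = -3 + sqrt(6 + O)*(2*O) = -3 + 2*O*sqrt(6 + O))
X(7)*H = (-3 + 2*7*sqrt(6 + 7))*234 = (-3 + 2*7*sqrt(13))*234 = (-3 + 14*sqrt(13))*234 = -702 + 3276*sqrt(13)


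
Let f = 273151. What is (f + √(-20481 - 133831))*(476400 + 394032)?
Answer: 237759371232 + 1740864*I*√38578 ≈ 2.3776e+11 + 3.4193e+8*I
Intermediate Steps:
(f + √(-20481 - 133831))*(476400 + 394032) = (273151 + √(-20481 - 133831))*(476400 + 394032) = (273151 + √(-154312))*870432 = (273151 + 2*I*√38578)*870432 = 237759371232 + 1740864*I*√38578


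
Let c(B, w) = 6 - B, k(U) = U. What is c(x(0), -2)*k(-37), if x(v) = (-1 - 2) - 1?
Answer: -370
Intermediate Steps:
x(v) = -4 (x(v) = -3 - 1 = -4)
c(x(0), -2)*k(-37) = (6 - 1*(-4))*(-37) = (6 + 4)*(-37) = 10*(-37) = -370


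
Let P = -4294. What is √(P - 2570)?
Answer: 4*I*√429 ≈ 82.849*I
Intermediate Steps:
√(P - 2570) = √(-4294 - 2570) = √(-6864) = 4*I*√429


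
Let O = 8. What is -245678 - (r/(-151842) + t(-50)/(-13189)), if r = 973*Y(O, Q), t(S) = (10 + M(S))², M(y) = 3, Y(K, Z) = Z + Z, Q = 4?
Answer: -246002739105545/1001322069 ≈ -2.4568e+5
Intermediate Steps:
Y(K, Z) = 2*Z
t(S) = 169 (t(S) = (10 + 3)² = 13² = 169)
r = 7784 (r = 973*(2*4) = 973*8 = 7784)
-245678 - (r/(-151842) + t(-50)/(-13189)) = -245678 - (7784/(-151842) + 169/(-13189)) = -245678 - (7784*(-1/151842) + 169*(-1/13189)) = -245678 - (-3892/75921 - 169/13189) = -245678 - 1*(-64162237/1001322069) = -245678 + 64162237/1001322069 = -246002739105545/1001322069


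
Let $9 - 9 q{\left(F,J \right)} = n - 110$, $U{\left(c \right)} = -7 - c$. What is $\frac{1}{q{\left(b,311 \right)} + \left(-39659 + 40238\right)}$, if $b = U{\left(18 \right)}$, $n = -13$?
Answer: $\frac{3}{1781} \approx 0.0016844$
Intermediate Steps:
$b = -25$ ($b = -7 - 18 = -25$)
$q{\left(F,J \right)} = \frac{44}{3}$ ($q{\left(F,J \right)} = 1 - \frac{-13 - 110}{9} = 1 - - \frac{41}{3} = 1 + \frac{41}{3} = \frac{44}{3}$)
$\frac{1}{q{\left(b,311 \right)} + \left(-39659 + 40238\right)} = \frac{1}{\frac{44}{3} + \left(-39659 + 40238\right)} = \frac{1}{\frac{44}{3} + 579} = \frac{1}{\frac{1781}{3}} = \frac{3}{1781}$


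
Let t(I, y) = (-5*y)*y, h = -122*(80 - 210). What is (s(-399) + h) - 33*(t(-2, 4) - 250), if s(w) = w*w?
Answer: 185951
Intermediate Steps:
h = 15860 (h = -122*(-130) = 15860)
s(w) = w²
t(I, y) = -5*y²
(s(-399) + h) - 33*(t(-2, 4) - 250) = ((-399)² + 15860) - 33*(-5*4² - 250) = (159201 + 15860) - 33*(-5*16 - 250) = 175061 - 33*(-80 - 250) = 175061 - 33*(-330) = 175061 + 10890 = 185951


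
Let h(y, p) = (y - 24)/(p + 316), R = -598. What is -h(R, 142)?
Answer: 311/229 ≈ 1.3581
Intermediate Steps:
h(y, p) = (-24 + y)/(316 + p)
-h(R, 142) = -(-24 - 598)/(316 + 142) = -(-622)/458 = -1*(-311/229) = 311/229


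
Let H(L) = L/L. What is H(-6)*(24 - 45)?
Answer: -21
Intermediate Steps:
H(L) = 1
H(-6)*(24 - 45) = 1*(24 - 45) = 1*(-21) = -21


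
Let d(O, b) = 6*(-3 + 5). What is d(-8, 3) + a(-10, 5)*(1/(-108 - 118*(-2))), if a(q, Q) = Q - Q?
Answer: 12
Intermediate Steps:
a(q, Q) = 0
d(O, b) = 12 (d(O, b) = 6*2 = 12)
d(-8, 3) + a(-10, 5)*(1/(-108 - 118*(-2))) = 12 + 0*(1/(-108 - 118*(-2))) = 12 + 0*(-1/2/(-226)) = 12 + 0*(-1/226*(-1/2)) = 12 + 0*(1/452) = 12 + 0 = 12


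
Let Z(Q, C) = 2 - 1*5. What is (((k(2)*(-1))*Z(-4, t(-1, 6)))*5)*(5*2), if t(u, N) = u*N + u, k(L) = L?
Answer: 300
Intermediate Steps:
t(u, N) = u + N*u (t(u, N) = N*u + u = u + N*u)
Z(Q, C) = -3 (Z(Q, C) = 2 - 5 = -3)
(((k(2)*(-1))*Z(-4, t(-1, 6)))*5)*(5*2) = (((2*(-1))*(-3))*5)*(5*2) = (-2*(-3)*5)*10 = (6*5)*10 = 30*10 = 300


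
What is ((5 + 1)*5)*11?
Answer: 330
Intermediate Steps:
((5 + 1)*5)*11 = (6*5)*11 = 30*11 = 330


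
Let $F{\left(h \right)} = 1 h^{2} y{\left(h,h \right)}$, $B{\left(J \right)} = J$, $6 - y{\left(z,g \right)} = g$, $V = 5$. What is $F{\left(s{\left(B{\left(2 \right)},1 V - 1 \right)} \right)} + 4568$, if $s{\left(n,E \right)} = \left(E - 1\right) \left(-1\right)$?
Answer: $4649$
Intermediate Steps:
$y{\left(z,g \right)} = 6 - g$
$s{\left(n,E \right)} = 1 - E$ ($s{\left(n,E \right)} = \left(-1 + E\right) \left(-1\right) = 1 - E$)
$F{\left(h \right)} = h^{2} \left(6 - h\right)$ ($F{\left(h \right)} = 1 h^{2} \left(6 - h\right) = h^{2} \left(6 - h\right)$)
$F{\left(s{\left(B{\left(2 \right)},1 V - 1 \right)} \right)} + 4568 = \left(1 - \left(1 \cdot 5 - 1\right)\right)^{2} \left(6 - \left(1 - \left(1 \cdot 5 - 1\right)\right)\right) + 4568 = \left(1 - \left(5 - 1\right)\right)^{2} \left(6 - \left(1 - \left(5 - 1\right)\right)\right) + 4568 = \left(1 - 4\right)^{2} \left(6 - \left(1 - 4\right)\right) + 4568 = \left(-3\right)^{2} \left(6 - -3\right) + 4568 = 9 \left(6 + 3\right) + 4568 = 9 \cdot 9 + 4568 = 81 + 4568 = 4649$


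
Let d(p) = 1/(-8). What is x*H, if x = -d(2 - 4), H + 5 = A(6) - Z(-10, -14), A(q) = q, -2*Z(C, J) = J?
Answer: -¾ ≈ -0.75000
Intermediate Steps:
Z(C, J) = -J/2
d(p) = -⅛
H = -6 (H = -5 + (6 - (-1)*(-14)/2) = -5 + (6 - 1*7) = -5 + (6 - 7) = -5 - 1 = -6)
x = ⅛ (x = -1*(-⅛) = ⅛ ≈ 0.12500)
x*H = (⅛)*(-6) = -¾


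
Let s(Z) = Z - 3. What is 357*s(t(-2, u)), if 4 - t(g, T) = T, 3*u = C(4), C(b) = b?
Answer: -119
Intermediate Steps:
u = 4/3 (u = (⅓)*4 = 4/3 ≈ 1.3333)
t(g, T) = 4 - T
s(Z) = -3 + Z
357*s(t(-2, u)) = 357*(-3 + (4 - 1*4/3)) = 357*(-3 + (4 - 4/3)) = 357*(-3 + 8/3) = 357*(-⅓) = -119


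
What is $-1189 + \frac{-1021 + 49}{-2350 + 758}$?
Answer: $- \frac{472979}{398} \approx -1188.4$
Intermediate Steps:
$-1189 + \frac{-1021 + 49}{-2350 + 758} = -1189 - \frac{972}{-1592} = -1189 - - \frac{243}{398} = -1189 + \frac{243}{398} = - \frac{472979}{398}$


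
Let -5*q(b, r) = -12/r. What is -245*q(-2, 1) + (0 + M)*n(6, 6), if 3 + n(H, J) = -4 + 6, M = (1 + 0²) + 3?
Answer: -592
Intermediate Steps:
q(b, r) = 12/(5*r) (q(b, r) = -(-12)/(5*r) = 12/(5*r))
M = 4 (M = (1 + 0) + 3 = 1 + 3 = 4)
n(H, J) = -1 (n(H, J) = -3 + (-4 + 6) = -3 + 2 = -1)
-245*q(-2, 1) + (0 + M)*n(6, 6) = -588/1 + (0 + 4)*(-1) = -588 + 4*(-1) = -245*12/5 - 4 = -588 - 4 = -592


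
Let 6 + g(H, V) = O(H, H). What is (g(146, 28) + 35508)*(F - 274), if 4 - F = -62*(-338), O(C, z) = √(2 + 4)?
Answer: -753565452 - 21226*√6 ≈ -7.5362e+8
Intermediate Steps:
O(C, z) = √6
g(H, V) = -6 + √6
F = -20952 (F = 4 - (-62)*(-338) = 4 - 1*20956 = 4 - 20956 = -20952)
(g(146, 28) + 35508)*(F - 274) = ((-6 + √6) + 35508)*(-20952 - 274) = (35502 + √6)*(-21226) = -753565452 - 21226*√6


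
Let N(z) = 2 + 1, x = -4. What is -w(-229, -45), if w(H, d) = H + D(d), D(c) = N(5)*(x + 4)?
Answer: 229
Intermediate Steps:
N(z) = 3
D(c) = 0 (D(c) = 3*(-4 + 4) = 3*0 = 0)
w(H, d) = H (w(H, d) = H + 0 = H)
-w(-229, -45) = -1*(-229) = 229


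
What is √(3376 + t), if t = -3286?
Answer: 3*√10 ≈ 9.4868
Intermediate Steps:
√(3376 + t) = √(3376 - 3286) = √90 = 3*√10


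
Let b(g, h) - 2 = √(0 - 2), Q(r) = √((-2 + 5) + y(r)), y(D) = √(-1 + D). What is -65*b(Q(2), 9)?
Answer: -130 - 65*I*√2 ≈ -130.0 - 91.924*I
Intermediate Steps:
Q(r) = √(3 + √(-1 + r)) (Q(r) = √((-2 + 5) + √(-1 + r)) = √(3 + √(-1 + r)))
b(g, h) = 2 + I*√2 (b(g, h) = 2 + √(0 - 2) = 2 + √(-2) = 2 + I*√2)
-65*b(Q(2), 9) = -65*(2 + I*√2) = -130 - 65*I*√2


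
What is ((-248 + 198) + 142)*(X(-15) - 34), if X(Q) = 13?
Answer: -1932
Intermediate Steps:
((-248 + 198) + 142)*(X(-15) - 34) = ((-248 + 198) + 142)*(13 - 34) = (-50 + 142)*(-21) = 92*(-21) = -1932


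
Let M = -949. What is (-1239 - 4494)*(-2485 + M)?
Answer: 19687122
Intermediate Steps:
(-1239 - 4494)*(-2485 + M) = (-1239 - 4494)*(-2485 - 949) = -5733*(-3434) = 19687122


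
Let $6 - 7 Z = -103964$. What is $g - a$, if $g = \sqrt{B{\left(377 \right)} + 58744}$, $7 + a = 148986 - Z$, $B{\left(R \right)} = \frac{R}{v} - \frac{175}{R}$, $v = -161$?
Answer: $- \frac{938883}{7} + \frac{2 \sqrt{54102487395502}}{60697} \approx -1.3388 \cdot 10^{5}$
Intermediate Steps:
$Z = \frac{103970}{7}$ ($Z = \frac{6}{7} - -14852 = \frac{6}{7} + 14852 = \frac{103970}{7} \approx 14853.0$)
$B{\left(R \right)} = - \frac{175}{R} - \frac{R}{161}$ ($B{\left(R \right)} = \frac{R}{-161} - \frac{175}{R} = R \left(- \frac{1}{161}\right) - \frac{175}{R} = - \frac{R}{161} - \frac{175}{R} = - \frac{175}{R} - \frac{R}{161}$)
$a = \frac{938883}{7}$ ($a = -7 + \left(148986 - \frac{103970}{7}\right) = -7 + \frac{938932}{7} = \frac{938883}{7} \approx 1.3413 \cdot 10^{5}$)
$g = \frac{2 \sqrt{54102487395502}}{60697}$ ($g = \sqrt{\left(- \frac{175}{377} - \frac{377}{161}\right) + 58744} = \sqrt{- \frac{170304}{60697} + 58744} = \sqrt{\frac{3565414264}{60697}} = \frac{2 \sqrt{54102487395502}}{60697} \approx 242.37$)
$g - a = \frac{2 \sqrt{54102487395502}}{60697} - \frac{938883}{7} = - \frac{938883}{7} + \frac{2 \sqrt{54102487395502}}{60697}$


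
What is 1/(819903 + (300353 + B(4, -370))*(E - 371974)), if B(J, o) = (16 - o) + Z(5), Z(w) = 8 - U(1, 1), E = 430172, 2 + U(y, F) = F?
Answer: 1/17503752007 ≈ 5.7131e-11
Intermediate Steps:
U(y, F) = -2 + F
Z(w) = 9 (Z(w) = 8 - (-2 + 1) = 8 - 1*(-1) = 8 + 1 = 9)
B(J, o) = 25 - o (B(J, o) = (16 - o) + 9 = 25 - o)
1/(819903 + (300353 + B(4, -370))*(E - 371974)) = 1/(819903 + (300353 + (25 - 1*(-370)))*(430172 - 371974)) = 1/(819903 + (300353 + (25 + 370))*58198) = 1/(819903 + (300353 + 395)*58198) = 1/(819903 + 300748*58198) = 1/(819903 + 17502932104) = 1/17503752007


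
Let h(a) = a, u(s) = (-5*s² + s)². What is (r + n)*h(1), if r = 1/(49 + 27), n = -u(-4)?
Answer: -536255/76 ≈ -7056.0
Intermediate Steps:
u(s) = (s - 5*s²)²
n = -7056 (n = -(-4)²*(-1 + 5*(-4))² = -16*(-1 - 20)² = -16*(-21)² = -16*441 = -1*7056 = -7056)
r = 1/76 ≈ 0.013158
(r + n)*h(1) = (1/76 - 7056)*1 = -536255/76*1 = -536255/76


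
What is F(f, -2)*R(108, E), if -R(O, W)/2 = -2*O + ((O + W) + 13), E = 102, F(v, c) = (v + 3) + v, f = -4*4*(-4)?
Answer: -1834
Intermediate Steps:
f = 64 (f = -16*(-4) = 64)
F(v, c) = 3 + 2*v (F(v, c) = (3 + v) + v = 3 + 2*v)
R(O, W) = -26 - 2*W + 2*O (R(O, W) = -2*(-2*O + ((O + W) + 13)) = -2*(-2*O + (13 + O + W)) = -2*(13 + W - O) = -26 - 2*W + 2*O)
F(f, -2)*R(108, E) = (3 + 2*64)*(-26 - 2*102 + 2*108) = (3 + 128)*(-26 - 204 + 216) = 131*(-14) = -1834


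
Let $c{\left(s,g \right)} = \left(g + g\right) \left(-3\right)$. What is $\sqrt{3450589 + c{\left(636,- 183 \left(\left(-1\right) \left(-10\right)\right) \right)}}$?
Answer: $\sqrt{3461569} \approx 1860.5$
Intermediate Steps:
$c{\left(s,g \right)} = - 6 g$ ($c{\left(s,g \right)} = 2 g \left(-3\right) = - 6 g$)
$\sqrt{3450589 + c{\left(636,- 183 \left(\left(-1\right) \left(-10\right)\right) \right)}} = \sqrt{3450589 - 6 \left(- 183 \left(\left(-1\right) \left(-10\right)\right)\right)} = \sqrt{3450589 - 6 \left(\left(-183\right) 10\right)} = \sqrt{3450589 - -10980} = \sqrt{3450589 + 10980} = \sqrt{3461569}$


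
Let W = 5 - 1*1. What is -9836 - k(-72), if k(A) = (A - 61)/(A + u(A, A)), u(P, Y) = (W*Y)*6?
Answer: -17704933/1800 ≈ -9836.1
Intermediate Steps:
W = 4 (W = 5 - 1 = 4)
u(P, Y) = 24*Y (u(P, Y) = (4*Y)*6 = 24*Y)
k(A) = (-61 + A)/(25*A) (k(A) = (A - 61)/(A + 24*A) = (-61 + A)/((25*A)) = (-61 + A)*(1/(25*A)) = (-61 + A)/(25*A))
-9836 - k(-72) = -9836 - (-61 - 72)/(25*(-72)) = -9836 - (-1)*(-133)/(25*72) = -9836 - 1*133/1800 = -9836 - 133/1800 = -17704933/1800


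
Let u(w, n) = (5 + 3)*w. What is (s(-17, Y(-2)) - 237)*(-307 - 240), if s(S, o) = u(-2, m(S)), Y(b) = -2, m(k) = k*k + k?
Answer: 138391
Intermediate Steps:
m(k) = k + k**2 (m(k) = k**2 + k = k + k**2)
u(w, n) = 8*w
s(S, o) = -16 (s(S, o) = 8*(-2) = -16)
(s(-17, Y(-2)) - 237)*(-307 - 240) = (-16 - 237)*(-307 - 240) = -253*(-547) = 138391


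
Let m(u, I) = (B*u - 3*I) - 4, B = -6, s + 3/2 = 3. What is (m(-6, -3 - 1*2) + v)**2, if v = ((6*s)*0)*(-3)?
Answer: 2209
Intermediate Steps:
s = 3/2 (s = -3/2 + 3 = 3/2 ≈ 1.5000)
m(u, I) = -4 - 6*u - 3*I (m(u, I) = (-6*u - 3*I) - 4 = -4 - 6*u - 3*I)
v = 0 (v = ((6*(3/2))*0)*(-3) = (9*0)*(-3) = 0*(-3) = 0)
(m(-6, -3 - 1*2) + v)**2 = ((-4 - 6*(-6) - 3*(-3 - 1*2)) + 0)**2 = ((-4 + 36 - 3*(-3 - 2)) + 0)**2 = ((-4 + 36 - 3*(-5)) + 0)**2 = ((-4 + 36 + 15) + 0)**2 = (47 + 0)**2 = 47**2 = 2209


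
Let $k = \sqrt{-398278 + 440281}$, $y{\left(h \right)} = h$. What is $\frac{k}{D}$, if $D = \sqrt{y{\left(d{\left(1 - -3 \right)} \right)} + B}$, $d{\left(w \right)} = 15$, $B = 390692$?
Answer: $\frac{3 \sqrt{1823429569}}{390707} \approx 0.32788$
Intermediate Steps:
$D = \sqrt{390707}$ ($D = \sqrt{15 + 390692} = \sqrt{390707} \approx 625.07$)
$k = 3 \sqrt{4667}$ ($k = \sqrt{42003} = 3 \sqrt{4667} \approx 204.95$)
$\frac{k}{D} = \frac{3 \sqrt{4667}}{\sqrt{390707}} = 3 \sqrt{4667} \frac{\sqrt{390707}}{390707} = \frac{3 \sqrt{1823429569}}{390707}$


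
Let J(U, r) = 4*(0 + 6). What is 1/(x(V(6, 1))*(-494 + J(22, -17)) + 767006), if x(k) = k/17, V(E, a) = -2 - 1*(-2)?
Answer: 1/767006 ≈ 1.3038e-6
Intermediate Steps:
J(U, r) = 24 (J(U, r) = 4*6 = 24)
V(E, a) = 0 (V(E, a) = -2 + 2 = 0)
x(k) = k/17 (x(k) = k*(1/17) = k/17)
1/(x(V(6, 1))*(-494 + J(22, -17)) + 767006) = 1/(((1/17)*0)*(-494 + 24) + 767006) = 1/(0*(-470) + 767006) = 1/(0 + 767006) = 1/767006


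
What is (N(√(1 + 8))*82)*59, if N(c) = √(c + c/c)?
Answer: 9676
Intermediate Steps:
N(c) = √(1 + c) (N(c) = √(c + 1) = √(1 + c))
(N(√(1 + 8))*82)*59 = (√(1 + √(1 + 8))*82)*59 = (√(1 + √9)*82)*59 = (√(1 + 3)*82)*59 = (√4*82)*59 = (2*82)*59 = 164*59 = 9676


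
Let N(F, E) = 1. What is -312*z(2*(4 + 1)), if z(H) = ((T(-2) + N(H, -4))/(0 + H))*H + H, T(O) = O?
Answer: -2808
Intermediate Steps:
z(H) = -1 + H (z(H) = ((-2 + 1)/(0 + H))*H + H = (-1/H)*H + H = -1 + H)
-312*z(2*(4 + 1)) = -312*(-1 + 2*(4 + 1)) = -312*(-1 + 2*5) = -312*(-1 + 10) = -312*9 = -2808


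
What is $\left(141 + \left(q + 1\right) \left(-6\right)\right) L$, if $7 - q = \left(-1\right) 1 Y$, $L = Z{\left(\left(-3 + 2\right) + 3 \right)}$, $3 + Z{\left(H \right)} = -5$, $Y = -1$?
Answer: $-792$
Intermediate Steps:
$Z{\left(H \right)} = -8$ ($Z{\left(H \right)} = -3 - 5 = -8$)
$L = -8$
$q = 6$ ($q = 7 - \left(-1\right) 1 \left(-1\right) = 7 - \left(-1\right) \left(-1\right) = 7 - 1 = 6$)
$\left(141 + \left(q + 1\right) \left(-6\right)\right) L = \left(141 + \left(6 + 1\right) \left(-6\right)\right) \left(-8\right) = \left(141 + 7 \left(-6\right)\right) \left(-8\right) = \left(141 - 42\right) \left(-8\right) = 99 \left(-8\right) = -792$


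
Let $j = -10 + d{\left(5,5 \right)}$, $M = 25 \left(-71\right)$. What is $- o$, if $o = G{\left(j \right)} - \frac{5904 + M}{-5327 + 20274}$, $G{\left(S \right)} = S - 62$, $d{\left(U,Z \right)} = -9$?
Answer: $\frac{1214836}{14947} \approx 81.276$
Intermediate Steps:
$M = -1775$
$j = -19$ ($j = -10 - 9 = -19$)
$G{\left(S \right)} = -62 + S$ ($G{\left(S \right)} = S - 62 = -62 + S$)
$o = - \frac{1214836}{14947}$ ($o = \left(-62 - 19\right) - \frac{5904 - 1775}{-5327 + 20274} = -81 - \frac{4129}{14947} = - \frac{1214836}{14947} \approx -81.276$)
$- o = \left(-1\right) \left(- \frac{1214836}{14947}\right) = \frac{1214836}{14947}$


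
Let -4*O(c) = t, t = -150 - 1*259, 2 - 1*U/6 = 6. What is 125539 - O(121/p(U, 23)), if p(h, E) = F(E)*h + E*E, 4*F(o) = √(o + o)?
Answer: 501747/4 ≈ 1.2544e+5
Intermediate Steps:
U = -24 (U = 12 - 6*6 = 12 - 36 = -24)
F(o) = √2*√o/4 (F(o) = √(o + o)/4 = √(2*o)/4 = (√2*√o)/4 = √2*√o/4)
p(h, E) = E² + h*√2*√E/4 (p(h, E) = (√2*√E/4)*h + E*E = h*√2*√E/4 + E² = E² + h*√2*√E/4)
t = -409 (t = -150 - 259 = -409)
O(c) = 409/4 (O(c) = -¼*(-409) = 409/4)
125539 - O(121/p(U, 23)) = 125539 - 1*409/4 = 125539 - 409/4 = 501747/4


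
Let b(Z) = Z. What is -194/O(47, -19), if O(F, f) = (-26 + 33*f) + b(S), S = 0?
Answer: 194/653 ≈ 0.29709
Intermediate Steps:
O(F, f) = -26 + 33*f (O(F, f) = (-26 + 33*f) + 0 = -26 + 33*f)
-194/O(47, -19) = -194/(-26 + 33*(-19)) = -194/(-26 - 627) = -194/(-653) = -194*(-1/653) = 194/653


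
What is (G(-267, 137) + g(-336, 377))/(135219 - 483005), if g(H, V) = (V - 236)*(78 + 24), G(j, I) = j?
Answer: -14115/347786 ≈ -0.040585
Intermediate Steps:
g(H, V) = -24072 + 102*V (g(H, V) = (-236 + V)*102 = -24072 + 102*V)
(G(-267, 137) + g(-336, 377))/(135219 - 483005) = (-267 + (-24072 + 102*377))/(135219 - 483005) = (-267 + (-24072 + 38454))/(-347786) = (-267 + 14382)*(-1/347786) = 14115*(-1/347786) = -14115/347786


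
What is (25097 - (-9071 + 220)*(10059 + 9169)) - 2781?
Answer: 170209344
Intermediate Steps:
(25097 - (-9071 + 220)*(10059 + 9169)) - 2781 = (25097 - (-8851)*19228) - 2781 = (25097 - 1*(-170187028)) - 2781 = (25097 + 170187028) - 2781 = 170212125 - 2781 = 170209344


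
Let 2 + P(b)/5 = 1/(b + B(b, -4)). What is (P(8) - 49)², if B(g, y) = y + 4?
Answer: 218089/64 ≈ 3407.6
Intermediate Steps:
B(g, y) = 4 + y
P(b) = -10 + 5/b (P(b) = -10 + 5/(b + (4 - 4)) = -10 + 5/(b + 0) = -10 + 5/b)
(P(8) - 49)² = ((-10 + 5/8) - 49)² = (-75/8 - 49)² = (-467/8)² = 218089/64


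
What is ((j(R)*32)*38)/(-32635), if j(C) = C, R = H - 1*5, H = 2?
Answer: 3648/32635 ≈ 0.11178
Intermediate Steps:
R = -3 (R = 2 - 1*5 = 2 - 5 = -3)
((j(R)*32)*38)/(-32635) = (-3*32*38)/(-32635) = -96*38*(-1/32635) = -3648*(-1/32635) = 3648/32635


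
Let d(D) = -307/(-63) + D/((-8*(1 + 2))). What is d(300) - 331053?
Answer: -41713639/126 ≈ -3.3106e+5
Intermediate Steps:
d(D) = 307/63 - D/24 (d(D) = -307*(-1/63) + D/((-8*3)) = 307/63 + D/(-24) = 307/63 + D*(-1/24) = 307/63 - D/24)
d(300) - 331053 = (307/63 - 1/24*300) - 331053 = (307/63 - 25/2) - 331053 = -961/126 - 331053 = -41713639/126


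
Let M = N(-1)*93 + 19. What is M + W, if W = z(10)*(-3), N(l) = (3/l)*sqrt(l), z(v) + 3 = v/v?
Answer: 25 - 279*I ≈ 25.0 - 279.0*I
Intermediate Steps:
z(v) = -2 (z(v) = -3 + v/v = -3 + 1 = -2)
N(l) = 3/sqrt(l)
M = 19 - 279*I (M = (3/sqrt(-1))*93 + 19 = (3*(-I))*93 + 19 = -3*I*93 + 19 = -279*I + 19 = 19 - 279*I ≈ 19.0 - 279.0*I)
W = 6 (W = -2*(-3) = 6)
M + W = (19 - 279*I) + 6 = 25 - 279*I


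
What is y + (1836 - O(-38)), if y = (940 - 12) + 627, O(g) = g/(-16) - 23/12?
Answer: 81373/24 ≈ 3390.5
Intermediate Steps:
O(g) = -23/12 - g/16 (O(g) = g*(-1/16) - 23*1/12 = -g/16 - 23/12 = -23/12 - g/16)
y = 1555 (y = 928 + 627 = 1555)
y + (1836 - O(-38)) = 1555 + (1836 - (-23/12 - 1/16*(-38))) = 1555 + (1836 - (-23/12 + 19/8)) = 1555 + (1836 - 1*11/24) = 1555 + (1836 - 11/24) = 1555 + 44053/24 = 81373/24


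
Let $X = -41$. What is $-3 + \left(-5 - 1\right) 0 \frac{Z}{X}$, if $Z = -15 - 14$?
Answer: $-3$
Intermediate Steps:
$Z = -29$
$-3 + \left(-5 - 1\right) 0 \frac{Z}{X} = -3 + \left(-5 - 1\right) 0 \left(- \frac{29}{-41}\right) = -3 + \left(-6\right) 0 \left(\left(-29\right) \left(- \frac{1}{41}\right)\right) = -3 + 0 \cdot \frac{29}{41} = -3 + 0 = -3$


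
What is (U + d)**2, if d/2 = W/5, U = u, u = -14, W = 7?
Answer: 3136/25 ≈ 125.44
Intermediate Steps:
U = -14
d = 14/5 (d = 2*(7/5) = 14/5 ≈ 2.8000)
(U + d)**2 = (-14 + 14/5)**2 = (-56/5)**2 = 3136/25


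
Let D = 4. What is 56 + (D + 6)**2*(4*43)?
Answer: 17256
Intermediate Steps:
56 + (D + 6)**2*(4*43) = 56 + (4 + 6)**2*(4*43) = 56 + 10**2*172 = 56 + 100*172 = 56 + 17200 = 17256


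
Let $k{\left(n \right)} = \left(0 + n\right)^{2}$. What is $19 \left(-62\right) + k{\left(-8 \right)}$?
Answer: $-1114$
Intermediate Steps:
$k{\left(n \right)} = n^{2}$
$19 \left(-62\right) + k{\left(-8 \right)} = 19 \left(-62\right) + \left(-8\right)^{2} = -1178 + 64 = -1114$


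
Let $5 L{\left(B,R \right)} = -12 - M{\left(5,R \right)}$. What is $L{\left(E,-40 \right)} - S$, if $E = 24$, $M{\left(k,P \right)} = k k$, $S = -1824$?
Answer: $\frac{9083}{5} \approx 1816.6$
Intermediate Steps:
$M{\left(k,P \right)} = k^{2}$
$L{\left(B,R \right)} = - \frac{37}{5}$ ($L{\left(B,R \right)} = \frac{-12 - 5^{2}}{5} = \frac{-12 - 25}{5} = \frac{1}{5} \left(-37\right) = - \frac{37}{5}$)
$L{\left(E,-40 \right)} - S = - \frac{37}{5} - -1824 = - \frac{37}{5} + 1824 = \frac{9083}{5}$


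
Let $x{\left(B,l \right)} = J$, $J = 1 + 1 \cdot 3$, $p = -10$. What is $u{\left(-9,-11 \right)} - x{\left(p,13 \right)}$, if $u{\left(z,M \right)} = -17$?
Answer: $-21$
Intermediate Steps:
$J = 4$ ($J = 1 + 3 = 4$)
$x{\left(B,l \right)} = 4$
$u{\left(-9,-11 \right)} - x{\left(p,13 \right)} = -17 - 4 = -21$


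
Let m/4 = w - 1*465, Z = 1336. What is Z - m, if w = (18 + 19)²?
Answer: -2280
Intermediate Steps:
w = 1369 (w = 37² = 1369)
m = 3616 (m = 4*(1369 - 1*465) = 4*(1369 - 465) = 4*904 = 3616)
Z - m = 1336 - 1*3616 = 1336 - 3616 = -2280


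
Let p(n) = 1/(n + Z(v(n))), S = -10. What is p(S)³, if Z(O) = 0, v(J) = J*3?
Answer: -1/1000 ≈ -0.0010000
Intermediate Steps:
v(J) = 3*J
p(n) = 1/n (p(n) = 1/(n + 0) = 1/n)
p(S)³ = (1/(-10))³ = (-⅒)³ = -1/1000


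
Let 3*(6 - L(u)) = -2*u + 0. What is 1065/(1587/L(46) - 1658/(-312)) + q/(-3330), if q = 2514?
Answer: 132343789/6254295 ≈ 21.160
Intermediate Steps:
L(u) = 6 + 2*u/3 (L(u) = 6 - (-2*u + 0)/3 = 6 - (-2)*u/3 = 6 + 2*u/3)
1065/(1587/L(46) - 1658/(-312)) + q/(-3330) = 1065/(1587/(6 + (⅔)*46) - 1658/(-312)) + 2514/(-3330) = 1065/(1587/(6 + 92/3) - 1658*(-1/312)) + 2514*(-1/3330) = 1065/(1587/(110/3) + 829/156) - 419/555 = 1065/(1587*(3/110) + 829/156) - 419/555 = 1065/(4761/110 + 829/156) - 419/555 = 1065/(416953/8580) - 419/555 = 1065*(8580/416953) - 419/555 = 9137700/416953 - 419/555 = 132343789/6254295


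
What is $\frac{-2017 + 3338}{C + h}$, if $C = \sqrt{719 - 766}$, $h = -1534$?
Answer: $- \frac{2026414}{2353203} - \frac{1321 i \sqrt{47}}{2353203} \approx -0.86113 - 0.0038485 i$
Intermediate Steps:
$C = i \sqrt{47}$ ($C = \sqrt{-47} = i \sqrt{47} \approx 6.8557 i$)
$\frac{-2017 + 3338}{C + h} = \frac{-2017 + 3338}{i \sqrt{47} - 1534} = \frac{1321}{-1534 + i \sqrt{47}}$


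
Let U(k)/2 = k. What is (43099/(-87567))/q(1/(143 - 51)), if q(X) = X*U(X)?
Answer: -182394968/87567 ≈ -2082.9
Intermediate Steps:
U(k) = 2*k
q(X) = 2*X² (q(X) = X*(2*X) = 2*X²)
(43099/(-87567))/q(1/(143 - 51)) = (43099/(-87567))/((2*(1/(143 - 51))²)) = (43099*(-1/87567))/((2*(1/92)²)) = -43099/(87567*(2*(1/92)²)) = -43099/(87567*(2*(1/8464))) = -43099/(87567*1/4232) = -43099/87567*4232 = -182394968/87567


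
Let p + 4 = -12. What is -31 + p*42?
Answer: -703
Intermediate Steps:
p = -16 (p = -4 - 12 = -16)
-31 + p*42 = -31 - 16*42 = -31 - 672 = -703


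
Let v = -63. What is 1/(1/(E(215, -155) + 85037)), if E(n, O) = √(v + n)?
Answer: 85037 + 2*√38 ≈ 85049.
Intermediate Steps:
E(n, O) = √(-63 + n)
1/(1/(E(215, -155) + 85037)) = 1/(1/(√(-63 + 215) + 85037)) = 1/(1/(√152 + 85037)) = 1/(1/(2*√38 + 85037)) = 1/(1/(85037 + 2*√38)) = 85037 + 2*√38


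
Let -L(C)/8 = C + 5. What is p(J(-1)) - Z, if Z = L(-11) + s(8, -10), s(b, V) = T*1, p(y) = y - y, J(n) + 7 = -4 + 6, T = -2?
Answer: -46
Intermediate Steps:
J(n) = -5 (J(n) = -7 + (-4 + 6) = -7 + 2 = -5)
p(y) = 0
s(b, V) = -2 (s(b, V) = -2*1 = -2)
L(C) = -40 - 8*C (L(C) = -8*(C + 5) = -8*(5 + C) = -40 - 8*C)
Z = 46 (Z = (-40 - 8*(-11)) - 2 = (-40 + 88) - 2 = 48 - 2 = 46)
p(J(-1)) - Z = 0 - 1*46 = 0 - 46 = -46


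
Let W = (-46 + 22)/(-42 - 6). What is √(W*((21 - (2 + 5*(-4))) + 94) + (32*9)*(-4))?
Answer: I*√4342/2 ≈ 32.947*I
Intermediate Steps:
W = ½ (W = -24/(-48) = -24*(-1/48) = ½ ≈ 0.50000)
√(W*((21 - (2 + 5*(-4))) + 94) + (32*9)*(-4)) = √(((21 - (2 + 5*(-4))) + 94)/2 + (32*9)*(-4)) = √(((21 - (2 - 20)) + 94)/2 + 288*(-4)) = √(((21 - 1*(-18)) + 94)/2 - 1152) = √(((21 + 18) + 94)/2 - 1152) = √((39 + 94)/2 - 1152) = √((½)*133 - 1152) = √(133/2 - 1152) = √(-2171/2) = I*√4342/2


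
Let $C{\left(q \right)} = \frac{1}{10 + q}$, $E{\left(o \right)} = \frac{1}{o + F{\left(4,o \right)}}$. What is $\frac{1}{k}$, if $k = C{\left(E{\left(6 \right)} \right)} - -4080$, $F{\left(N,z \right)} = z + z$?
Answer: $\frac{181}{738498} \approx 0.00024509$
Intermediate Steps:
$F{\left(N,z \right)} = 2 z$
$E{\left(o \right)} = \frac{1}{3 o}$ ($E{\left(o \right)} = \frac{1}{o + 2 o} = \frac{1}{3 o}$)
$k = \frac{738498}{181}$ ($k = \frac{1}{10 + \frac{1}{3 \cdot 6}} - -4080 = \frac{1}{10 + \frac{1}{3} \cdot \frac{1}{6}} + 4080 = \frac{1}{10 + \frac{1}{18}} + 4080 = \frac{1}{\frac{181}{18}} + 4080 = \frac{18}{181} + 4080 = \frac{738498}{181} \approx 4080.1$)
$\frac{1}{k} = \frac{1}{\frac{738498}{181}} = \frac{181}{738498}$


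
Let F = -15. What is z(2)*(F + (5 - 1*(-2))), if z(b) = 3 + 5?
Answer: -64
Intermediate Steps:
z(b) = 8
z(2)*(F + (5 - 1*(-2))) = 8*(-15 + (5 - 1*(-2))) = 8*(-15 + (5 + 2)) = 8*(-15 + 7) = 8*(-8) = -64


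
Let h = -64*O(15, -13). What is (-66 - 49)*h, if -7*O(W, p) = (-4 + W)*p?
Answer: 1052480/7 ≈ 1.5035e+5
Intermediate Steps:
O(W, p) = -p*(-4 + W)/7 (O(W, p) = -(-4 + W)*p/7 = -p*(-4 + W)/7)
h = -9152/7 (h = -64*(-13)*(4 - 1*15)/7 = -64*(-13)*(4 - 15)/7 = -64*(-13)*(-11)/7 = -64*143/7 = -9152/7 ≈ -1307.4)
(-66 - 49)*h = (-66 - 49)*(-9152/7) = -115*(-9152/7) = 1052480/7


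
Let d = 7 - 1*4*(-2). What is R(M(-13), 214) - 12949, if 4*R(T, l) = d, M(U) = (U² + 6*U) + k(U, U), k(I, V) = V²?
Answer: -51781/4 ≈ -12945.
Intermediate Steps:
d = 15 (d = 7 - 4*(-2) = 7 + 8 = 15)
M(U) = 2*U² + 6*U (M(U) = (U² + 6*U) + U² = 2*U² + 6*U)
R(T, l) = 15/4 (R(T, l) = (¼)*15 = 15/4)
R(M(-13), 214) - 12949 = 15/4 - 12949 = -51781/4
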